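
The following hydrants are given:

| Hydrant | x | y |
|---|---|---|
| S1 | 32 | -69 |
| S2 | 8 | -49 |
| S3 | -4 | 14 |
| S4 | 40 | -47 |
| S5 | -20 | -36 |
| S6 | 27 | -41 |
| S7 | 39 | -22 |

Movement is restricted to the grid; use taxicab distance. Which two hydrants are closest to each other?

S4 and S6

Pairwise distances:
S1–S2: |-24| + |20| = 24 + 20 = 44
S1–S3: |-36| + |83| = 36 + 83 = 119
S1–S4: |8| + |22| = 8 + 22 = 30
S1–S5: |-52| + |33| = 52 + 33 = 85
S1–S6: |-5| + |28| = 5 + 28 = 33
S1–S7: |7| + |47| = 7 + 47 = 54
S2–S3: |-12| + |63| = 12 + 63 = 75
S2–S4: |32| + |2| = 32 + 2 = 34
S2–S5: |-28| + |13| = 28 + 13 = 41
S2–S6: |19| + |8| = 19 + 8 = 27
S2–S7: |31| + |27| = 31 + 27 = 58
S3–S4: |44| + |-61| = 44 + 61 = 105
S3–S5: |-16| + |-50| = 16 + 50 = 66
S3–S6: |31| + |-55| = 31 + 55 = 86
S3–S7: |43| + |-36| = 43 + 36 = 79
S4–S5: |-60| + |11| = 60 + 11 = 71
S4–S6: |-13| + |6| = 13 + 6 = 19
S4–S7: |-1| + |25| = 1 + 25 = 26
S5–S6: |47| + |-5| = 47 + 5 = 52
S5–S7: |59| + |14| = 59 + 14 = 73
S6–S7: |12| + |19| = 12 + 19 = 31
Closest pair: S4–S6 at 19.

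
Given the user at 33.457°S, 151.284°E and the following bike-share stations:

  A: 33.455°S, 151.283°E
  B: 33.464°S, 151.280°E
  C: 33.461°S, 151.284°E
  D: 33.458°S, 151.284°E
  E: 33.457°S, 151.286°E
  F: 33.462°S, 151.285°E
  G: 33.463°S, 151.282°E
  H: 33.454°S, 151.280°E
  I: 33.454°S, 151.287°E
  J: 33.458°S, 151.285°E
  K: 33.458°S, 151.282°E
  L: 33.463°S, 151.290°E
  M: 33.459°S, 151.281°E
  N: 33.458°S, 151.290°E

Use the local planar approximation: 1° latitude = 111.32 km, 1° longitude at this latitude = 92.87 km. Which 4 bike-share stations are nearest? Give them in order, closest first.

Distances from 33.457°S, 151.284°E:
A: √((0.002·111.32)² + (-0.001·92.87)²) = √(0.04957 + 0.00862) = 0.241 km
B: √((-0.007·111.32)² + (-0.004·92.87)²) = √(0.60721 + 0.13800) = 0.863 km
C: √((-0.004·111.32)² + (0.000·92.87)²) = √(0.19827 + 0.00000) = 0.445 km
D: √((-0.001·111.32)² + (0.000·92.87)²) = √(0.01239 + 0.00000) = 0.111 km
E: √((0.000·111.32)² + (0.002·92.87)²) = √(0.00000 + 0.03450) = 0.186 km
F: √((-0.005·111.32)² + (0.001·92.87)²) = √(0.30980 + 0.00862) = 0.564 km
G: √((-0.006·111.32)² + (-0.002·92.87)²) = √(0.44612 + 0.03450) = 0.693 km
H: √((0.003·111.32)² + (-0.004·92.87)²) = √(0.11153 + 0.13800) = 0.500 km
I: √((0.003·111.32)² + (0.003·92.87)²) = √(0.11153 + 0.07762) = 0.435 km
J: √((-0.001·111.32)² + (0.001·92.87)²) = √(0.01239 + 0.00862) = 0.145 km
K: √((-0.001·111.32)² + (-0.002·92.87)²) = √(0.01239 + 0.03450) = 0.217 km
L: √((-0.006·111.32)² + (0.006·92.87)²) = √(0.44612 + 0.31049) = 0.870 km
M: √((-0.002·111.32)² + (-0.003·92.87)²) = √(0.04957 + 0.07762) = 0.357 km
N: √((-0.001·111.32)² + (0.006·92.87)²) = √(0.01239 + 0.31049) = 0.568 km
Sorted: D (0.111 km) < J (0.145 km) < E (0.186 km) < K (0.217 km) < A (0.241 km) < M (0.357 km) < …

D, J, E, K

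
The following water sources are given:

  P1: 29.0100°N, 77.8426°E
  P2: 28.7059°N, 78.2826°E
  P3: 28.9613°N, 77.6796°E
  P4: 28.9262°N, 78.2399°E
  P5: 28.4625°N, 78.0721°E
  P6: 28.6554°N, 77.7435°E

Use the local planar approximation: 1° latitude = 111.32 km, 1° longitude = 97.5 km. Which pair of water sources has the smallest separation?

Pairwise distances:
P1–P2: 54.6479 km
P1–P3: 16.7917 km
P1–P4: 39.8442 km
P1–P5: 64.9255 km
P1–P6: 40.6394 km
P2–P3: 65.3061 km
P2–P4: 24.8747 km
P2–P5: 33.9909 km
P2–P6: 52.8620 km
P3–P4: 54.7688 km
P3–P5: 67.4365 km
P3–P6: 34.6180 km
P4–P5: 54.1498 km
P4–P6: 57.0194 km
P5–P6: 38.5692 km
Closest pair: P1–P3 at 16.7917 km.

P1 and P3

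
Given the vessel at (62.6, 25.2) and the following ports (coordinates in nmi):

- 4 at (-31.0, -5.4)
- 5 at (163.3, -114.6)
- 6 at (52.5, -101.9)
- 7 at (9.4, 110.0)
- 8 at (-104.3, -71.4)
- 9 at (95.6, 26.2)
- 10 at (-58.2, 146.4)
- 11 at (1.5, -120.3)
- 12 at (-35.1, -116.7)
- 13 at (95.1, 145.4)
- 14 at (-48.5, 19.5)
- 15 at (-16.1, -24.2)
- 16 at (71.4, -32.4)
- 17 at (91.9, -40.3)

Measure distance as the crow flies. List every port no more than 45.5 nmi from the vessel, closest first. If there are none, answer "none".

Distances from (62.6, 25.2):
4: 98.47 nmi
5: 172.29 nmi
6: 127.50 nmi
7: 100.11 nmi
8: 192.84 nmi
9: 33.02 nmi
10: 171.12 nmi
11: 157.81 nmi
12: 172.28 nmi
13: 124.52 nmi
14: 111.25 nmi
15: 92.92 nmi
16: 58.27 nmi
17: 71.75 nmi
Threshold 45.5 nmi: 9 (33.02 nmi) is within range.

9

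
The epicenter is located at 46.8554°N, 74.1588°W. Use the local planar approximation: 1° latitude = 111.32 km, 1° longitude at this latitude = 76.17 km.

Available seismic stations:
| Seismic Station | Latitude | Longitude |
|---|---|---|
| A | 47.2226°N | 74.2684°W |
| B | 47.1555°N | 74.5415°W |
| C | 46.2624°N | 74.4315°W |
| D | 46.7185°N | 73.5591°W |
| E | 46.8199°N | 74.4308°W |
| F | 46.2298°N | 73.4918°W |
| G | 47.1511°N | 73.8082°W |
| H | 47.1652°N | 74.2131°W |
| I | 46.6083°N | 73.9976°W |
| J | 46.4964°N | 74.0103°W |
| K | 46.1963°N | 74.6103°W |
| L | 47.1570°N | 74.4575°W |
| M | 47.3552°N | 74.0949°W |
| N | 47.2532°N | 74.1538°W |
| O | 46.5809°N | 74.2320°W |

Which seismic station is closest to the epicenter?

E

Distances from 46.8554°N, 74.1588°W:
A: √((0.3672·111.32)² + (-0.1096·76.17)²) = √(1670.904930 + 69.692978) = 41.7205 km
B: √((0.3001·111.32)² + (-0.3827·76.17)²) = √(1116.036468 + 849.737600) = 44.3371 km
C: √((-0.5930·111.32)² + (-0.2727·76.17)²) = √(4357.684483 + 431.457663) = 69.2036 km
D: √((-0.1369·111.32)² + (0.5997·76.17)²) = √(232.248700 + 2086.584653) = 48.1543 km
E: √((-0.0355·111.32)² + (-0.2720·76.17)²) = √(15.617197 + 429.245469) = 21.0918 km
F: √((-0.6256·111.32)² + (0.6670·76.17)²) = √(4849.979193 + 2581.187653) = 86.2042 km
G: √((0.2957·111.32)² + (0.3506·76.17)²) = √(1083.550219 + 713.167814) = 42.3877 km
H: √((0.3098·111.32)² + (-0.0543·76.17)²) = √(1189.348755 + 17.106752) = 34.7341 km
I: √((-0.2471·111.32)² + (0.1612·76.17)²) = √(756.644511 + 150.764116) = 30.1232 km
J: √((-0.3590·111.32)² + (0.1485·76.17)²) = √(1597.111705 + 127.944263) = 41.5338 km
K: √((-0.6591·111.32)² + (-0.4515·76.17)²) = √(5383.305402 + 1182.724029) = 81.0310 km
L: √((0.3016·111.32)² + (-0.2987·76.17)²) = √(1127.220997 + 517.652548) = 40.5570 km
M: √((0.4998·111.32)² + (0.0639·76.17)²) = √(3095.557667 + 23.690249) = 55.8502 km
N: √((0.3978·111.32)² + (0.0050·76.17)²) = √(1960.992591 + 0.145047) = 44.2847 km
O: √((-0.2745·111.32)² + (-0.0732·76.17)²) = √(933.751028 + 31.087806) = 31.0619 km
Minimum: E at 21.0918 km.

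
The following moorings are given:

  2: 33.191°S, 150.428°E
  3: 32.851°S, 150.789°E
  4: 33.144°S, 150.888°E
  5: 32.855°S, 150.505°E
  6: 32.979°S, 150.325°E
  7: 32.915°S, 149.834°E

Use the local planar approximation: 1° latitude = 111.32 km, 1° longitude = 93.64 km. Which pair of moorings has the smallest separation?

5 and 6

Pairwise distances:
5–6: 21.786 km
2–6: 25.495 km
3–5: 26.597 km
3–4: 33.909 km
2–5: 38.092 km
2–4: 43.391 km
3–6: 45.726 km
6–7: 46.526 km
4–5: 48.179 km
2–3: 50.747 km
4–6: 55.827 km
5–7: 63.186 km
2–7: 63.544 km
3–7: 89.710 km
4–7: 101.936 km
Closest pair: 5–6 at 21.786 km.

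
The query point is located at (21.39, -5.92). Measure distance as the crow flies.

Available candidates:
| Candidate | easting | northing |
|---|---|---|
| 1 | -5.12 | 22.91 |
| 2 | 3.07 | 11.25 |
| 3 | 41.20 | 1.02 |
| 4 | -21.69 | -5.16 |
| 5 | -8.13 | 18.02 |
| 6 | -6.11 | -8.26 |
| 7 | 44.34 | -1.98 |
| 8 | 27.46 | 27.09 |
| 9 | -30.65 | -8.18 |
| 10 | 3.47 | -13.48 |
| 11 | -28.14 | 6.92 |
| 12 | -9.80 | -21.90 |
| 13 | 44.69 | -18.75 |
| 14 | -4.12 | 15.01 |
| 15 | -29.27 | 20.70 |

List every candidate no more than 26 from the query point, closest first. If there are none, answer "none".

10, 3, 7, 2

Distances from (21.39, -5.92):
1: 39.17
2: 25.11
3: 20.99
4: 43.09
5: 38.01
6: 27.60
7: 23.29
8: 33.56
9: 52.09
10: 19.45
11: 51.17
12: 35.05
13: 26.60
14: 33.00
15: 57.23
Threshold 26: 10 (19.45), 3 (20.99), 7 (23.29), 2 (25.11) are within range.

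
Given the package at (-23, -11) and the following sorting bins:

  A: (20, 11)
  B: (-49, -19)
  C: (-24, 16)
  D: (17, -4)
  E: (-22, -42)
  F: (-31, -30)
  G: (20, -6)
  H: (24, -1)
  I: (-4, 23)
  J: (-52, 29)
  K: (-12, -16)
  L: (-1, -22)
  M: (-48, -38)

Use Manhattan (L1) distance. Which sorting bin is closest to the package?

K

Distances from (-23, -11):
A: |43| + |22| = 43 + 22 = 65
B: |-26| + |-8| = 26 + 8 = 34
C: |-1| + |27| = 1 + 27 = 28
D: |40| + |7| = 40 + 7 = 47
E: |1| + |-31| = 1 + 31 = 32
F: |-8| + |-19| = 8 + 19 = 27
G: |43| + |5| = 43 + 5 = 48
H: |47| + |10| = 47 + 10 = 57
I: |19| + |34| = 19 + 34 = 53
J: |-29| + |40| = 29 + 40 = 69
K: |11| + |-5| = 11 + 5 = 16
L: |22| + |-11| = 22 + 11 = 33
M: |-25| + |-27| = 25 + 27 = 52
Minimum: K at 16.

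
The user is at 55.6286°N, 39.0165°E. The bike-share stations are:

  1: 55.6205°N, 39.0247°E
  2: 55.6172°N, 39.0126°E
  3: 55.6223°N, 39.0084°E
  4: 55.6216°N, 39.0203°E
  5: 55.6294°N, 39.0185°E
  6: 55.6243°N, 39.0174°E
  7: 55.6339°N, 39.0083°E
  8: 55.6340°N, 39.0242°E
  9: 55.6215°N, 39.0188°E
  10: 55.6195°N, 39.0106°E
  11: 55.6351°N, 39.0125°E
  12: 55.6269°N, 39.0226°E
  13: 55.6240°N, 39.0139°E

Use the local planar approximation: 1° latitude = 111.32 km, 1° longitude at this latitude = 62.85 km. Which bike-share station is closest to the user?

5

Distances from 55.6286°N, 39.0165°E:
1: 1.0386 km
2: 1.2925 km
3: 0.8666 km
4: 0.8150 km
5: 0.1541 km
6: 0.4820 km
7: 0.7834 km
8: 0.7717 km
9: 0.8035 km
10: 1.0787 km
11: 0.7660 km
12: 0.4275 km
13: 0.5375 km
Minimum: 5 at 0.1541 km.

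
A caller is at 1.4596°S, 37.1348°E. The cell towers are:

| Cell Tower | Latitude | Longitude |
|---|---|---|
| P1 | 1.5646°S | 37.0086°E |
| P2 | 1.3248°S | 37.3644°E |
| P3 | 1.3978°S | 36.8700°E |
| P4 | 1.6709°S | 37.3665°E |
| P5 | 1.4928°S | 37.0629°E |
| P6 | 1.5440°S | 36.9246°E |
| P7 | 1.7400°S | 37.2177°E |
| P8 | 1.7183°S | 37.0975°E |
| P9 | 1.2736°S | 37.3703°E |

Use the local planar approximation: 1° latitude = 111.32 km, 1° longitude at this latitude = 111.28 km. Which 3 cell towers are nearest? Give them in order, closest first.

Distances from 1.4596°S, 37.1348°E:
P1: √((-0.1050·111.32)² + (-0.1262·111.28)²) = √(136.623370 + 197.220903) = 18.2714 km
P2: √((0.1348·111.32)² + (0.2296·111.28)²) = √(225.178115 + 652.796777) = 29.6306 km
P3: √((0.0618·111.32)² + (-0.2648·111.28)²) = √(47.328566 + 868.300789) = 30.2594 km
P4: √((-0.2113·111.32)² + (0.2317·111.28)²) = √(553.280532 + 664.792791) = 34.9009 km
P5: √((-0.0332·111.32)² + (-0.0719·111.28)²) = √(13.659115 + 64.016513) = 8.8134 km
P6: √((-0.0844·111.32)² + (-0.2102·111.28)²) = √(88.273691 + 547.141501) = 25.2074 km
P7: √((-0.2804·111.32)² + (0.0829·111.28)²) = √(974.321787 + 85.102691) = 32.5488 km
P8: √((-0.2587·111.32)² + (-0.0373·111.28)²) = √(829.352681 + 17.228676) = 29.0961 km
P9: √((0.1860·111.32)² + (0.2355·111.28)²) = √(428.718558 + 686.777497) = 33.3990 km
Sorted: P5 (8.8134 km) < P1 (18.2714 km) < P6 (25.2074 km) < P8 (29.0961 km) < P2 (29.6306 km) < …

P5, P1, P6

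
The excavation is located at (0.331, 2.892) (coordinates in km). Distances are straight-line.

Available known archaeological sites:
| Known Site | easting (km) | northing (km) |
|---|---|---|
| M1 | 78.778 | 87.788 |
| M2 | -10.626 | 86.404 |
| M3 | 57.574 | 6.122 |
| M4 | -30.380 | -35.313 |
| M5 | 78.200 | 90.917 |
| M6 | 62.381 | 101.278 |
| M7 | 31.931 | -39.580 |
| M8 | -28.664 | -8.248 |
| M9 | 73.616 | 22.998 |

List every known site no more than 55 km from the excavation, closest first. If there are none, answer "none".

Distances from (0.331, 2.892):
M1: √((78.447)² + (84.896)²) = √(6153.93181 + 7207.33082) = 115.591 km
M2: √((-10.957)² + (83.512)²) = √(120.05585 + 6974.25414) = 84.228 km
M3: √((57.243)² + (3.230)²) = √(3276.76105 + 10.43290) = 57.334 km
M4: √((-30.711)² + (-38.205)²) = √(943.16552 + 1459.62203) = 49.018 km
M5: √((77.869)² + (88.025)²) = √(6063.58116 + 7748.40063) = 117.524 km
M6: √((62.050)² + (98.386)²) = √(3850.20250 + 9679.80500) = 116.319 km
M7: √((31.600)² + (-42.472)²) = √(998.56000 + 1803.87078) = 52.938 km
M8: √((-28.995)² + (-11.140)²) = √(840.71003 + 124.09960) = 31.061 km
M9: √((73.285)² + (20.106)²) = √(5370.69122 + 404.25124) = 75.993 km
Threshold 55 km: M8 (31.061 km), M4 (49.018 km), M7 (52.938 km) are within range.

M8, M4, M7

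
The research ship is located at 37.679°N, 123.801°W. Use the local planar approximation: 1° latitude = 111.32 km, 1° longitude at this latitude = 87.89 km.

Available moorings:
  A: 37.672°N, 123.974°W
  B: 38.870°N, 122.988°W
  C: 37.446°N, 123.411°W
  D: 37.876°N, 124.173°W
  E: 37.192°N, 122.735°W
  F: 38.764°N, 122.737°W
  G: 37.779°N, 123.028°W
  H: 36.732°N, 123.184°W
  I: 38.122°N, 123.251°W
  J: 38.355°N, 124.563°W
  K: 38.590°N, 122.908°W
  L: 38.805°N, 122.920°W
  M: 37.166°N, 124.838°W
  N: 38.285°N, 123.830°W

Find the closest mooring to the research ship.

A

Distances from 37.679°N, 123.801°W:
A: 15.225 km
B: 150.611 km
C: 42.985 km
D: 39.369 km
E: 108.245 km
F: 152.753 km
G: 68.845 km
H: 118.550 km
I: 69.055 km
J: 100.738 km
K: 128.236 km
L: 147.334 km
M: 107.555 km
N: 67.508 km
Minimum: A at 15.225 km.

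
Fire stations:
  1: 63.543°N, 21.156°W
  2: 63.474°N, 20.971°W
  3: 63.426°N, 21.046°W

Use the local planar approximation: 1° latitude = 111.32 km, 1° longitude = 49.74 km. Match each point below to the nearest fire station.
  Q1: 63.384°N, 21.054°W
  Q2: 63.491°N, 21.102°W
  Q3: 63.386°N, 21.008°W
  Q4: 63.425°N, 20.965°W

Q1→3; Q2→1; Q3→3; Q4→3

Q1 at 63.384°N, 21.054°W:
  1: √((0.159·111.32)² + (-0.102·49.74)²) = √(313.28575 + 25.74020) = 18.413 km
  2: √((0.090·111.32)² + (0.083·49.74)²) = √(100.37635 + 17.04385) = 10.836 km
  3: √((0.042·111.32)² + (0.008·49.74)²) = √(21.85974 + 0.15834) = 4.692 km
  → nearest: 3 (4.692 km)
Q2 at 63.491°N, 21.102°W:
  1: √((0.052·111.32)² + (-0.054·49.74)²) = √(33.50835 + 7.21438) = 6.381 km
  2: √((-0.017·111.32)² + (0.131·49.74)²) = √(3.58133 + 42.45747) = 6.785 km
  3: √((-0.065·111.32)² + (0.056·49.74)²) = √(52.35680 + 7.75868) = 7.753 km
  → nearest: 1 (6.381 km)
Q3 at 63.386°N, 21.008°W:
  1: √((0.157·111.32)² + (-0.148·49.74)²) = √(305.45392 + 54.19198) = 18.964 km
  2: √((0.088·111.32)² + (0.037·49.74)²) = √(95.96475 + 3.38700) = 9.968 km
  3: √((0.040·111.32)² + (-0.038·49.74)²) = √(19.82743 + 3.57255) = 4.837 km
  → nearest: 3 (4.837 km)
Q4 at 63.425°N, 20.965°W:
  1: √((0.118·111.32)² + (-0.191·49.74)²) = √(172.54819 + 90.25646) = 16.211 km
  2: √((0.049·111.32)² + (-0.006·49.74)²) = √(29.75353 + 0.08907) = 5.463 km
  3: √((0.001·111.32)² + (-0.081·49.74)²) = √(0.01239 + 16.23236) = 4.030 km
  → nearest: 3 (4.030 km)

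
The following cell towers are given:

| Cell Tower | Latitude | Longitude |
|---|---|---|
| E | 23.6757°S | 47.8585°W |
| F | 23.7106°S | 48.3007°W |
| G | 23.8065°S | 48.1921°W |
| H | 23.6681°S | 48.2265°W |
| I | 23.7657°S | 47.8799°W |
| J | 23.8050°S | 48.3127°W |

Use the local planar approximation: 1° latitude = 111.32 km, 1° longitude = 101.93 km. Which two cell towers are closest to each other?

Pairwise distances:
F–H: 8.9211 km
E–I: 10.2535 km
F–J: 10.5796 km
G–J: 12.2939 km
F–G: 15.3787 km
G–H: 15.8007 km
H–J: 17.5912 km
G–I: 32.1450 km
H–I: 36.9619 km
E–G: 36.9902 km
E–H: 37.5198 km
F–I: 43.3285 km
I–J: 44.3317 km
E–F: 45.2406 km
E–J: 48.4825 km
Closest pair: F–H at 8.9211 km.

F and H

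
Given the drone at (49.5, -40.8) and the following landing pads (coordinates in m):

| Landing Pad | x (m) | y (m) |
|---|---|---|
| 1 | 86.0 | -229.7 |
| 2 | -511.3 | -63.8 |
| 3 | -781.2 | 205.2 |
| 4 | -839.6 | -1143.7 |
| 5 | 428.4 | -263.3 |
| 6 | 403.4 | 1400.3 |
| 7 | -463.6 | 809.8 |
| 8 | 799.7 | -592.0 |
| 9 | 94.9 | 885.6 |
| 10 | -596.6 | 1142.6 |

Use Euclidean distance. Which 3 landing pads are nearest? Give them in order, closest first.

Distances from (49.5, -40.8):
1: √((36.5)² + (-188.9)²) = √(1332.250 + 35683.210) = 192.4 m
2: √((-560.8)² + (-23.0)²) = √(314496.640 + 529.000) = 561.3 m
3: √((-830.7)² + (246.0)²) = √(690062.490 + 60516.000) = 866.4 m
4: √((-889.1)² + (-1102.9)²) = √(790498.810 + 1216388.410) = 1416.6 m
5: √((378.9)² + (-222.5)²) = √(143565.210 + 49506.250) = 439.4 m
6: √((353.9)² + (1441.1)²) = √(125245.210 + 2076769.210) = 1483.9 m
7: √((-513.1)² + (850.6)²) = √(263271.610 + 723520.360) = 993.4 m
8: √((750.2)² + (-551.2)²) = √(562800.040 + 303821.440) = 930.9 m
9: √((45.4)² + (926.4)²) = √(2061.160 + 858216.960) = 927.5 m
10: √((-646.1)² + (1183.4)²) = √(417445.210 + 1400435.560) = 1348.3 m
Sorted: 1 (192.4 m) < 5 (439.4 m) < 2 (561.3 m) < 3 (866.4 m) < 9 (927.5 m) < …

1, 5, 2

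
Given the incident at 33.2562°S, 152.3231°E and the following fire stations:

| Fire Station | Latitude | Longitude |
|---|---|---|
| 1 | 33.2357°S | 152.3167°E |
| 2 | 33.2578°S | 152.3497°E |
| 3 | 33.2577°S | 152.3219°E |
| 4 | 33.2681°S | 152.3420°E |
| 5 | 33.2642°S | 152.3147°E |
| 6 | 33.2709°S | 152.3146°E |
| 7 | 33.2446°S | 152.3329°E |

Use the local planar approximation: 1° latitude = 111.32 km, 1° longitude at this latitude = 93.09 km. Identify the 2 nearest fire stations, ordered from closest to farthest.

Distances from 33.2562°S, 152.3231°E:
1: √((0.0205·111.32)² + (-0.0064·93.09)²) = √(5.207798 + 0.354949) = 2.3585 km
2: √((-0.0016·111.32)² + (0.0266·93.09)²) = √(0.031724 + 6.131537) = 2.4826 km
3: √((-0.0015·111.32)² + (-0.0012·93.09)²) = √(0.027882 + 0.012479) = 0.2009 km
4: √((-0.0119·111.32)² + (0.0189·93.09)²) = √(1.754851 + 3.095492) = 2.2023 km
5: √((-0.0080·111.32)² + (-0.0084·93.09)²) = √(0.793097 + 0.611455) = 1.1851 km
6: √((-0.0147·111.32)² + (-0.0085·93.09)²) = √(2.677818 + 0.626100) = 1.8177 km
7: √((0.0116·111.32)² + (0.0098·93.09)²) = √(1.667487 + 0.832258) = 1.5811 km
Sorted: 3 (0.2009 km) < 5 (1.1851 km) < 7 (1.5811 km) < 6 (1.8177 km) < …

3, 5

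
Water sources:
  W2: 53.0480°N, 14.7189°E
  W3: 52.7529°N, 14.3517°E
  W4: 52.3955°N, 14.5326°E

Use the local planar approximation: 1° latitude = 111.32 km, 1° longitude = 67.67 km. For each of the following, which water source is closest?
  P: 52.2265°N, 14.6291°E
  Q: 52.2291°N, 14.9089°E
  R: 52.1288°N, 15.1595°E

P at 52.2265°N, 14.6291°E:
  W2: √((0.8215·111.32)² + (0.0898·67.67)²) = √(8362.989102 + 36.927085) = 91.6511 km
  W3: √((0.5264·111.32)² + (-0.2774·67.67)²) = √(3433.824987 + 352.375144) = 61.5321 km
  W4: √((0.1690·111.32)² + (-0.0965·67.67)²) = √(353.931979 + 42.642924) = 19.9142 km
  → nearest: W4 (19.9142 km)
Q at 52.2291°N, 14.9089°E:
  W2: √((0.8189·111.32)² + (-0.1900·67.67)²) = √(8310.136119 + 165.310163) = 92.0622 km
  W3: √((0.5238·111.32)² + (-0.5572·67.67)²) = √(3399.987994 + 1421.721622) = 69.4385 km
  W4: √((0.1664·111.32)² + (-0.3763·67.67)²) = √(343.125535 + 648.426551) = 31.4889 km
  → nearest: W4 (31.4889 km)
R at 52.1288°N, 15.1595°E:
  W2: √((0.9192·111.32)² + (-0.4406·67.67)²) = √(10470.476025 + 888.958196) = 106.5806 km
  W3: √((0.6241·111.32)² + (-0.8078·67.67)²) = √(4826.749502 + 2988.133873) = 88.4018 km
  W4: √((0.2667·111.32)² + (-0.6269·67.67)²) = √(881.439334 + 1799.653489) = 51.7793 km
  → nearest: W4 (51.7793 km)

P→W4; Q→W4; R→W4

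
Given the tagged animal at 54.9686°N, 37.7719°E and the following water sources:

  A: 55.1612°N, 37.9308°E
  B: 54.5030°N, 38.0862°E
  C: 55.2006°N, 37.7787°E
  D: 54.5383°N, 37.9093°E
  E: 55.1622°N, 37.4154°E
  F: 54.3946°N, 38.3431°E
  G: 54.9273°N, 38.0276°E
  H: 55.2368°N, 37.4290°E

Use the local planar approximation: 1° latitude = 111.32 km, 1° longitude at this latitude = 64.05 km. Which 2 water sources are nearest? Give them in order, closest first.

G, A

Distances from 54.9686°N, 37.7719°E:
A: √((0.1926·111.32)² + (0.1589·64.05)²) = √(459.683548 + 103.582422) = 23.7332 km
B: √((-0.4656·111.32)² + (0.3143·64.05)²) = √(2686.410267 + 405.253739) = 55.6027 km
C: √((0.2320·111.32)² + (0.0068·64.05)²) = √(666.994673 + 0.189695) = 25.8299 km
D: √((-0.4303·111.32)² + (0.1374·64.05)²) = √(2294.505418 + 77.448272) = 48.7027 km
E: √((0.1936·111.32)² + (-0.3565·64.05)²) = √(464.469394 + 521.383564) = 31.3983 km
F: √((-0.5740·111.32)² + (0.5712·64.05)²) = √(4082.913509 + 1338.488566) = 73.6302 km
G: √((-0.0413·111.32)² + (0.2557·64.05)²) = √(21.137153 + 268.225290) = 17.0107 km
H: √((0.2682·111.32)² + (-0.3429·64.05)²) = √(891.382169 + 482.362168) = 37.0641 km
Sorted: G (17.0107 km) < A (23.7332 km) < C (25.8299 km) < E (31.3983 km) < …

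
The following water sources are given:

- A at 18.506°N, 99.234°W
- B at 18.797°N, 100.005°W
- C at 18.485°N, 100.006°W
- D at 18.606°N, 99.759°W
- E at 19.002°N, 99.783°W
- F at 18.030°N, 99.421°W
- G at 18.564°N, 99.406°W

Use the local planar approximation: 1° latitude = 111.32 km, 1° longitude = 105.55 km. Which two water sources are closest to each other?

A and G

Pairwise distances:
A–B: √((0.291·111.32)² + (-0.771·105.55)²) = √(1049.37901 + 6622.54978) = 87.590 km
A–C: √((-0.021·111.32)² + (-0.772·105.55)²) = √(5.46493 + 6639.74004) = 81.518 km
A–D: √((0.100·111.32)² + (-0.525·105.55)²) = √(123.92142 + 3070.68369) = 56.521 km
A–E: √((0.496·111.32)² + (-0.549·105.55)²) = √(3048.66530 + 3357.84901) = 80.041 km
A–F: √((-0.476·111.32)² + (-0.187·105.55)²) = √(2807.76206 + 389.58272) = 56.545 km
A–G: √((0.058·111.32)² + (-0.172·105.55)²) = √(41.68717 + 329.58950) = 19.269 km
B–C: √((-0.312·111.32)² + (-0.001·105.55)²) = √(1206.30071 + 0.01114) = 34.732 km
B–D: √((-0.191·111.32)² + (0.246·105.55)²) = √(452.07775 + 674.19680) = 33.560 km
B–E: √((0.205·111.32)² + (0.222·105.55)²) = √(520.77978 + 549.06331) = 32.708 km
B–F: √((-0.767·111.32)² + (0.584·105.55)²) = √(7290.16106 + 3799.63754) = 105.308 km
B–G: √((-0.233·111.32)² + (0.599·105.55)²) = √(672.75702 + 3997.33108) = 68.338 km
C–D: √((0.121·111.32)² + (0.247·105.55)²) = √(181.43336 + 679.68922) = 29.345 km
C–E: √((0.517·111.32)² + (0.223·105.55)²) = √(3312.28335 + 554.02097) = 62.180 km
C–F: √((-0.455·111.32)² + (0.585·105.55)²) = √(2565.48328 + 3812.66114) = 79.863 km
C–G: √((0.079·111.32)² + (0.600·105.55)²) = √(77.33936 + 4010.68890) = 63.938 km
D–E: √((0.396·111.32)² + (-0.024·105.55)²) = √(1943.28620 + 6.41710) = 44.155 km
D–F: √((-0.576·111.32)² + (0.338·105.55)²) = √(4111.41544 + 1272.76984) = 73.377 km
D–G: √((-0.042·111.32)² + (0.353·105.55)²) = √(21.85974 + 1388.24426) = 37.551 km
E–F: √((-0.972·111.32)² + (0.362·105.55)²) = √(11707.89787 + 1459.93532) = 114.751 km
E–G: √((-0.438·111.32)² + (0.377·105.55)²) = √(2377.35817 + 1583.43112) = 62.935 km
F–G: √((0.534·111.32)² + (0.015·105.55)²) = √(3533.69376 + 2.50668) = 59.466 km
Closest pair: A–G at 19.269 km.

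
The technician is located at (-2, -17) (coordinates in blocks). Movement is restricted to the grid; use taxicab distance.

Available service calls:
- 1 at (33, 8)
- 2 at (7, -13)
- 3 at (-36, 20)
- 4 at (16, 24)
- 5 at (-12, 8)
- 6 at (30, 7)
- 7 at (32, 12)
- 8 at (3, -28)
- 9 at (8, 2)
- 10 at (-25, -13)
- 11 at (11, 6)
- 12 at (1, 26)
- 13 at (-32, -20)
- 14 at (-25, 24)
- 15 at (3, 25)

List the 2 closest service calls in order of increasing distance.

2, 8

Distances from (-2, -17):
1: |35| + |25| = 35 + 25 = 60 blocks
2: |9| + |4| = 9 + 4 = 13 blocks
3: |-34| + |37| = 34 + 37 = 71 blocks
4: |18| + |41| = 18 + 41 = 59 blocks
5: |-10| + |25| = 10 + 25 = 35 blocks
6: |32| + |24| = 32 + 24 = 56 blocks
7: |34| + |29| = 34 + 29 = 63 blocks
8: |5| + |-11| = 5 + 11 = 16 blocks
9: |10| + |19| = 10 + 19 = 29 blocks
10: |-23| + |4| = 23 + 4 = 27 blocks
11: |13| + |23| = 13 + 23 = 36 blocks
12: |3| + |43| = 3 + 43 = 46 blocks
13: |-30| + |-3| = 30 + 3 = 33 blocks
14: |-23| + |41| = 23 + 41 = 64 blocks
15: |5| + |42| = 5 + 42 = 47 blocks
Sorted: 2 (13 blocks) < 8 (16 blocks) < 10 (27 blocks) < 9 (29 blocks) < …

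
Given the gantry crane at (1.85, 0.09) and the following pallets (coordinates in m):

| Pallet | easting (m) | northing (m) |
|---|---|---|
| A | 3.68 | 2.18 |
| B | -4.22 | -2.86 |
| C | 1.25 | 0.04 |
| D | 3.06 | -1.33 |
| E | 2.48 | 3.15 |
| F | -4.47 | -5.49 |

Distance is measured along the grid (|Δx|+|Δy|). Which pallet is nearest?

Distances from (1.85, 0.09):
A: 3.92 m
B: 9.02 m
C: 0.65 m
D: 2.63 m
E: 3.69 m
F: 11.90 m
Minimum: C at 0.65 m.

C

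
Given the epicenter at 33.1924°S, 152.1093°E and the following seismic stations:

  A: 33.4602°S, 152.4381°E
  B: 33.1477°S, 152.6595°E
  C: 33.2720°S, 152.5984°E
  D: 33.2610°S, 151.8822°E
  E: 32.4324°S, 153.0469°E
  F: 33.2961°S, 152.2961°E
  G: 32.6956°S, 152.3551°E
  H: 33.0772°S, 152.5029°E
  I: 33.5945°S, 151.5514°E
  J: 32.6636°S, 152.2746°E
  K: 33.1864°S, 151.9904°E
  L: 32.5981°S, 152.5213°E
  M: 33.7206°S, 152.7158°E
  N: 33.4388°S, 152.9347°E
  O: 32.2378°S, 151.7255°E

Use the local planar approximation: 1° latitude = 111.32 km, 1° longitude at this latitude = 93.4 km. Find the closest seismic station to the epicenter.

K

Distances from 33.1924°S, 152.1093°E:
A: √((-0.2678·111.32)² + (0.3288·93.4)²) = √(888.725294 + 943.099186) = 42.7998 km
B: √((0.0447·111.32)² + (0.5502·93.4)²) = √(24.760616 + 2640.796432) = 51.6290 km
C: √((-0.0796·111.32)² + (0.4891·93.4)²) = √(78.518597 + 2086.839642) = 46.5334 km
D: √((-0.0686·111.32)² + (-0.2271·93.4)²) = √(58.316926 + 449.912460) = 22.5439 km
E: √((0.7600·111.32)² + (0.9376·93.4)²) = √(7157.701450 + 7668.827161) = 121.7642 km
F: √((-0.1037·111.32)² + (0.1868·93.4)²) = √(133.261258 + 304.401996) = 20.9204 km
G: √((0.4968·111.32)² + (0.2458·93.4)²) = √(3058.507640 + 527.056908) = 59.8796 km
H: √((0.1152·111.32)² + (0.3936·93.4)²) = √(164.456617 + 1351.462290) = 38.9348 km
I: √((-0.4021·111.32)² + (-0.5579·93.4)²) = √(2003.616233 + 2715.229074) = 68.6939 km
J: √((0.5288·111.32)² + (0.1653·93.4)²) = √(3465.207840 + 238.363339) = 60.8570 km
K: √((0.0060·111.32)² + (-0.1189·93.4)²) = √(0.446117 + 123.326800) = 11.1253 km
L: √((0.5943·111.32)² + (0.4120·93.4)²) = √(4376.811631 + 1480.771969) = 76.5349 km
M: √((-0.5282·111.32)² + (0.6065·93.4)²) = √(3457.348743 + 3208.893938) = 81.6471 km
N: √((-0.2464·111.32)² + (0.8254·93.4)²) = √(752.363646 + 5943.231970) = 81.8266 km
O: √((0.9546·111.32)² + (-0.3838·93.4)²) = √(11292.478058 + 1285.001673) = 112.1494 km
Minimum: K at 11.1253 km.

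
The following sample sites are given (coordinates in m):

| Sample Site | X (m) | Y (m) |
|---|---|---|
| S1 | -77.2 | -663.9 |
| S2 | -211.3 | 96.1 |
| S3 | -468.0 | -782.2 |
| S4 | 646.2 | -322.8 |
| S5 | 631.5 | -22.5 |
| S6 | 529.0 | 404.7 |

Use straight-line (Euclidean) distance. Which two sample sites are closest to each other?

S4 and S5

Pairwise distances:
S1–S2: 771.7 m
S1–S3: 408.3 m
S1–S4: 799.8 m
S1–S5: 955.9 m
S1–S6: 1228.6 m
S2–S3: 915.0 m
S2–S4: 954.3 m
S2–S5: 851.1 m
S2–S6: 802.0 m
S3–S4: 1205.2 m
S3–S5: 1336.4 m
S3–S6: 1550.1 m
S4–S5: 300.7 m
S4–S6: 736.9 m
S5–S6: 439.3 m
Closest pair: S4–S5 at 300.7 m.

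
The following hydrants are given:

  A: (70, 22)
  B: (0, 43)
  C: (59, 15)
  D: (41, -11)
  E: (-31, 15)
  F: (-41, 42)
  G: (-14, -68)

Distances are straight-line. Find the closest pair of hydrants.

A and C

Pairwise distances:
A–C: 13.0
E–F: 28.8
C–D: 31.6
B–F: 41.0
B–E: 41.8
A–D: 43.9
B–C: 65.3
B–D: 67.8
A–B: 73.1
D–E: 76.6
D–G: 79.2
E–G: 84.7
C–E: 90.0
D–F: 97.6
A–E: 101.2
C–F: 103.6
C–G: 110.5
B–G: 111.9
A–F: 112.8
F–G: 113.3
A–G: 123.1
Closest pair: A–C at 13.0.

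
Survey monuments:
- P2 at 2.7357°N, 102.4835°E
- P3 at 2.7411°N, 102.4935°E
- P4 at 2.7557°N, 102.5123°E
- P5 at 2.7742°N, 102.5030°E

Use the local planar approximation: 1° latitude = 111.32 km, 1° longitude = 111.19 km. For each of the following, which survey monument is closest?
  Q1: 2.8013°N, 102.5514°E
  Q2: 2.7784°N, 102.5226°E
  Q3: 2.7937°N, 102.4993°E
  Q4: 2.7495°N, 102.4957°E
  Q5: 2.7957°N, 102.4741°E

Q1→P5; Q2→P5; Q3→P5; Q4→P3; Q5→P5

Q1 at 2.8013°N, 102.5514°E:
  P2: 10.5037 km
  P3: 9.2928 km
  P4: 6.6835 km
  P5: 6.1695 km
  → nearest: P5 (6.1695 km)
Q2 at 2.7784°N, 102.5226°E:
  P2: 6.4417 km
  P3: 5.2641 km
  P4: 2.7744 km
  P5: 2.2289 km
  → nearest: P5 (2.2289 km)
Q3 at 2.7937°N, 102.4993°E:
  P2: 6.6913 km
  P3: 5.8908 km
  P4: 4.4703 km
  P5: 2.2094 km
  → nearest: P5 (2.2094 km)
Q4 at 2.7495°N, 102.4957°E:
  P2: 2.0494 km
  P3: 0.9666 km
  P4: 1.9706 km
  P5: 2.8669 km
  → nearest: P3 (0.9666 km)
Q5 at 2.7957°N, 102.4741°E:
  P2: 6.7605 km
  P3: 6.4495 km
  P4: 6.1537 km
  P5: 4.0068 km
  → nearest: P5 (4.0068 km)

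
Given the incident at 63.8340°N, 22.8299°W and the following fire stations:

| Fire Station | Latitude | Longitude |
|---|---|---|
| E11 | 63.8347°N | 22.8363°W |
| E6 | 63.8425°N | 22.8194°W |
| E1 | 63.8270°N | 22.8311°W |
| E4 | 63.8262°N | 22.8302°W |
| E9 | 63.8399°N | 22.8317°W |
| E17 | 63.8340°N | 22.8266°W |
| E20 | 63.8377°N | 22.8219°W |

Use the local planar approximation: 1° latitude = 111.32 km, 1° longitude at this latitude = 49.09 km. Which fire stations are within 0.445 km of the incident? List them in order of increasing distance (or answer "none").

Distances from 63.8340°N, 22.8299°W:
E11: √((0.0007·111.32)² + (-0.0064·49.09)²) = √(0.006072 + 0.098707) = 0.3237 km
E6: √((0.0085·111.32)² + (0.0105·49.09)²) = √(0.895332 + 0.265684) = 1.0775 km
E1: √((-0.0070·111.32)² + (-0.0012·49.09)²) = √(0.607215 + 0.003470) = 0.7815 km
E4: √((-0.0078·111.32)² + (-0.0003·49.09)²) = √(0.753938 + 0.000217) = 0.8684 km
E9: √((0.0059·111.32)² + (-0.0018·49.09)²) = √(0.431370 + 0.007808) = 0.6627 km
E17: √((0.0000·111.32)² + (0.0033·49.09)²) = √(0.000000 + 0.026243) = 0.1620 km
E20: √((0.0037·111.32)² + (0.0080·49.09)²) = √(0.169648 + 0.154229) = 0.5691 km
Threshold 0.445 km: E17 (0.1620 km), E11 (0.3237 km) are within range.

E17, E11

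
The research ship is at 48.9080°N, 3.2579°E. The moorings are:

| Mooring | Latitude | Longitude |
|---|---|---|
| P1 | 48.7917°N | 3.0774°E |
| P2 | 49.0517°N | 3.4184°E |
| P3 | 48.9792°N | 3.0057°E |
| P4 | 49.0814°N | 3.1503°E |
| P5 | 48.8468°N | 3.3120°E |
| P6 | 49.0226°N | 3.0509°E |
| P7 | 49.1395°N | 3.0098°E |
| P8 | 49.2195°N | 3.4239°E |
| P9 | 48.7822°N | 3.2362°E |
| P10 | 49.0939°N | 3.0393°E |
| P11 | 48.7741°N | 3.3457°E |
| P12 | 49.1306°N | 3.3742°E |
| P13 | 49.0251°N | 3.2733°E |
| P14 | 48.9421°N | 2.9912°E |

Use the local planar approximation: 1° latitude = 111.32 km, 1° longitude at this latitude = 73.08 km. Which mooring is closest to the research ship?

P5

Distances from 48.9080°N, 3.2579°E:
P1: √((-0.1163·111.32)² + (-0.1805·73.08)²) = √(167.612277 + 174.000898) = 18.4828 km
P2: √((0.1437·111.32)² + (0.1605·73.08)²) = √(255.893899 + 137.577417) = 19.8361 km
P3: √((0.0712·111.32)² + (-0.2522·73.08)²) = √(62.821222 + 339.693504) = 20.0628 km
P4: √((0.1734·111.32)² + (-0.1076·73.08)²) = √(372.601485 + 61.833185) = 20.8431 km
P5: √((-0.0612·111.32)² + (0.0541·73.08)²) = √(46.414026 + 15.631174) = 7.8769 km
P6: √((0.1146·111.32)² + (-0.2070·73.08)²) = √(162.747989 + 228.843072) = 19.7887 km
P7: √((0.2315·111.32)² + (-0.2481·73.08)²) = √(664.122794 + 328.738528) = 31.5097 km
P8: √((0.3115·111.32)² + (0.1660·73.08)²) = √(1202.437459 + 147.167954) = 36.7370 km
P9: √((-0.1258·111.32)² + (-0.0217·73.08)²) = √(196.113584 + 2.514876) = 14.0936 km
P10: √((0.1859·111.32)² + (-0.2186·73.08)²) = √(428.257695 + 255.209827) = 26.1432 km
P11: √((-0.1339·111.32)² + (0.0878·73.08)²) = √(222.181323 + 41.170497) = 16.2281 km
P12: √((0.2226·111.32)² + (0.1163·73.08)²) = √(614.040074 + 72.236469) = 26.1969 km
P13: √((0.1171·111.32)² + (0.0154·73.08)²) = √(169.926137 + 1.266597) = 13.0841 km
P14: √((0.0341·111.32)² + (-0.2667·73.08)²) = √(14.409707 + 379.877095) = 19.8567 km
Minimum: P5 at 7.8769 km.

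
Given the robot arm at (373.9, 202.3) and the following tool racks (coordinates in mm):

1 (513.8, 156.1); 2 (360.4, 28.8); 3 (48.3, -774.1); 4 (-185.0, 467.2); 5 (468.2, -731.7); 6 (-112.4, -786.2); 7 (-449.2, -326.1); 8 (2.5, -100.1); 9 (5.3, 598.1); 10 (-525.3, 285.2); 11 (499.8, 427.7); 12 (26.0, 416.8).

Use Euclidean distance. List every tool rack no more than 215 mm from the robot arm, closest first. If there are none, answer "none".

1, 2

Distances from (373.9, 202.3):
1: √((139.9)² + (-46.2)²) = √(19572.010 + 2134.440) = 147.3 mm
2: √((-13.5)² + (-173.5)²) = √(182.250 + 30102.250) = 174.0 mm
3: √((-325.6)² + (-976.4)²) = √(106015.360 + 953356.960) = 1029.3 mm
4: √((-558.9)² + (264.9)²) = √(312369.210 + 70172.010) = 618.5 mm
5: √((94.3)² + (-934.0)²) = √(8892.490 + 872356.000) = 938.7 mm
6: √((-486.3)² + (-988.5)²) = √(236487.690 + 977132.250) = 1101.6 mm
7: √((-823.1)² + (-528.4)²) = √(677493.610 + 279206.560) = 978.1 mm
8: √((-371.4)² + (-302.4)²) = √(137937.960 + 91445.760) = 478.9 mm
9: √((-368.6)² + (395.8)²) = √(135865.960 + 156657.640) = 540.9 mm
10: √((-899.2)² + (82.9)²) = √(808560.640 + 6872.410) = 903.0 mm
11: √((125.9)² + (225.4)²) = √(15850.810 + 50805.160) = 258.2 mm
12: √((-347.9)² + (214.5)²) = √(121034.410 + 46010.250) = 408.7 mm
Threshold 215 mm: 1 (147.3 mm), 2 (174.0 mm) are within range.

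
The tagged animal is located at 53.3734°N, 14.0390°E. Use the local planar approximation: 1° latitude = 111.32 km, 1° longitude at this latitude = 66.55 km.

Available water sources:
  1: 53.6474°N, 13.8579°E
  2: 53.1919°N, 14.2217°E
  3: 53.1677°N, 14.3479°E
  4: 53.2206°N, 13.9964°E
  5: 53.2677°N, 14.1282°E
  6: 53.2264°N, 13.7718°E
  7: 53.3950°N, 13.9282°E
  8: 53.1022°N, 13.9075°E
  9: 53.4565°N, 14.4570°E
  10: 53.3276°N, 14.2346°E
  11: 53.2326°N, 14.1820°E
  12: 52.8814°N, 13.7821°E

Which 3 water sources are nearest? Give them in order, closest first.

7, 5, 10

Distances from 53.3734°N, 14.0390°E:
1: 32.7965 km
2: 23.5809 km
3: 30.7725 km
4: 17.2443 km
5: 13.1792 km
6: 24.1658 km
7: 7.7559 km
8: 31.4328 km
9: 29.3157 km
10: 13.9800 km
11: 18.3367 km
12: 57.3759 km
Sorted: 7 (7.7559 km) < 5 (13.1792 km) < 10 (13.9800 km) < 4 (17.2443 km) < 11 (18.3367 km) < …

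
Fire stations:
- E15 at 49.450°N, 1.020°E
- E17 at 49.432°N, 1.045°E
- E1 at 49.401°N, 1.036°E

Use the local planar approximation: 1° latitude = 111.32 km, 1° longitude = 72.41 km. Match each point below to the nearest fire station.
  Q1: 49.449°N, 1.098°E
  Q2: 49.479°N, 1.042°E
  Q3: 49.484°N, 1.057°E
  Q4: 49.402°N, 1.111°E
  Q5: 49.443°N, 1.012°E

Q1→E17; Q2→E15; Q3→E15; Q4→E1; Q5→E15

Q1 at 49.449°N, 1.098°E:
  E15: 5.649 km
  E17: 4.279 km
  E1: 6.979 km
  → nearest: E17 (4.279 km)
Q2 at 49.479°N, 1.042°E:
  E15: 3.600 km
  E17: 5.237 km
  E1: 8.694 km
  → nearest: E15 (3.600 km)
Q3 at 49.484°N, 1.057°E:
  E15: 4.637 km
  E17: 5.853 km
  E1: 9.364 km
  → nearest: E15 (4.637 km)
Q4 at 49.402°N, 1.111°E:
  E15: 8.484 km
  E17: 5.830 km
  E1: 5.432 km
  → nearest: E1 (5.432 km)
Q5 at 49.443°N, 1.012°E:
  E15: 0.971 km
  E17: 2.685 km
  E1: 4.988 km
  → nearest: E15 (0.971 km)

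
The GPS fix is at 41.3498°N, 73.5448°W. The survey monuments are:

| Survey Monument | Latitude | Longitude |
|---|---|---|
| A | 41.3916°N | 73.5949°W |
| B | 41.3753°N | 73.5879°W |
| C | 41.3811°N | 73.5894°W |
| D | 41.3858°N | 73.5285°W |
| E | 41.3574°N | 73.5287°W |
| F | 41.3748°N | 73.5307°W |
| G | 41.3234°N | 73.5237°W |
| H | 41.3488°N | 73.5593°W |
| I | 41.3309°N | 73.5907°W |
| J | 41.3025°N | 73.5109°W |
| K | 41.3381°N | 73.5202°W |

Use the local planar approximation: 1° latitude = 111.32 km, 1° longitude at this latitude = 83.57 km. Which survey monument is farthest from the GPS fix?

Distances from 41.3498°N, 73.5448°W:
A: √((0.0418·111.32)² + (-0.0501·83.57)²) = √(21.652047 + 17.529772) = 6.2595 km
B: √((0.0255·111.32)² + (-0.0431·83.57)²) = √(8.057991 + 12.973446) = 4.5860 km
C: √((0.0313·111.32)² + (-0.0446·83.57)²) = √(12.140458 + 13.892184) = 5.1022 km
D: √((0.0360·111.32)² + (0.0163·83.57)²) = √(16.060217 + 1.855564) = 4.2327 km
E: √((0.0076·111.32)² + (0.0161·83.57)²) = √(0.715770 + 1.810308) = 1.5894 km
F: √((0.0250·111.32)² + (0.0141·83.57)²) = √(7.745089 + 1.388478) = 3.0222 km
G: √((-0.0264·111.32)² + (0.0211·83.57)²) = √(8.636828 + 3.109322) = 3.4273 km
H: √((-0.0010·111.32)² + (-0.0145·83.57)²) = √(0.012392 + 1.468374) = 1.2169 km
I: √((-0.0189·111.32)² + (-0.0459·83.57)²) = √(4.426597 + 14.713845) = 4.3750 km
J: √((-0.0473·111.32)² + (0.0339·83.57)²) = √(27.724816 + 8.026019) = 5.9792 km
K: √((-0.0117·111.32)² + (0.0246·83.57)²) = √(1.696360 + 4.226404) = 2.4337 km
Maximum: A at 6.2595 km.

A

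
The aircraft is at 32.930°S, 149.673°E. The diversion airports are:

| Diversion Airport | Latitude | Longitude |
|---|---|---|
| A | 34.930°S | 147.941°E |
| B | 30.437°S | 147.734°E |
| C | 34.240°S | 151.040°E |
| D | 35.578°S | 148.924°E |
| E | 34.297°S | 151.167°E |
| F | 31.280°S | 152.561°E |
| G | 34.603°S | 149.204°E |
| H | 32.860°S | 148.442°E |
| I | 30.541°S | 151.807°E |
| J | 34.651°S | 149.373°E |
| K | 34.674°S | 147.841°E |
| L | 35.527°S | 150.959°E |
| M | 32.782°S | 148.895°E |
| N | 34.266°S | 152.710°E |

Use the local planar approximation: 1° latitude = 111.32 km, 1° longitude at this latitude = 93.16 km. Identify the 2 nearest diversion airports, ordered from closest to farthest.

Distances from 32.930°S, 149.673°E:
A: 274.961 km
B: 331.131 km
C: 193.608 km
D: 302.921 km
E: 206.224 km
F: 325.766 km
G: 191.295 km
H: 114.944 km
I: 332.037 km
J: 193.610 km
K: 258.494 km
L: 312.939 km
M: 74.327 km
N: 319.635 km
Sorted: M (74.327 km) < H (114.944 km) < G (191.295 km) < C (193.608 km) < …

M, H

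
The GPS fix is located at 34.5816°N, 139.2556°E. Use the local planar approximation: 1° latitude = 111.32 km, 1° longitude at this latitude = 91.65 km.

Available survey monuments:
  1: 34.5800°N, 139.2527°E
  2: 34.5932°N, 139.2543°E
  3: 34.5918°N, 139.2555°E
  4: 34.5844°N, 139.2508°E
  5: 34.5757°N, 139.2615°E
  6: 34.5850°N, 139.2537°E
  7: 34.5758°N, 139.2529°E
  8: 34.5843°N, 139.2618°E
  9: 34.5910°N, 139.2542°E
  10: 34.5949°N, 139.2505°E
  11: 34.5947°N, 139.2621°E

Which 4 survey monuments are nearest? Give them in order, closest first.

Distances from 34.5816°N, 139.2556°E:
1: √((-0.0016·111.32)² + (-0.0029·91.65)²) = √(0.031724 + 0.070642) = 0.3199 km
2: √((0.0116·111.32)² + (-0.0013·91.65)²) = √(1.667487 + 0.014196) = 1.2968 km
3: √((0.0102·111.32)² + (-0.0001·91.65)²) = √(1.289278 + 0.000084) = 1.1355 km
4: √((0.0028·111.32)² + (-0.0048·91.65)²) = √(0.097154 + 0.193530) = 0.5392 km
5: √((-0.0059·111.32)² + (0.0059·91.65)²) = √(0.431370 + 0.292394) = 0.8507 km
6: √((0.0034·111.32)² + (-0.0019·91.65)²) = √(0.143253 + 0.030323) = 0.4166 km
7: √((-0.0058·111.32)² + (-0.0027·91.65)²) = √(0.416872 + 0.061234) = 0.6915 km
8: √((0.0027·111.32)² + (0.0062·91.65)²) = √(0.090339 + 0.322885) = 0.6428 km
9: √((0.0094·111.32)² + (-0.0014·91.65)²) = √(1.094970 + 0.016463) = 1.0542 km
10: √((0.0133·111.32)² + (-0.0051·91.65)²) = √(2.192046 + 0.218477) = 1.5526 km
11: √((0.0131·111.32)² + (0.0065·91.65)²) = √(2.126616 + 0.354888) = 1.5753 km
Sorted: 1 (0.3199 km) < 6 (0.4166 km) < 4 (0.5392 km) < 8 (0.6428 km) < 7 (0.6915 km) < 5 (0.8507 km) < …

1, 6, 4, 8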